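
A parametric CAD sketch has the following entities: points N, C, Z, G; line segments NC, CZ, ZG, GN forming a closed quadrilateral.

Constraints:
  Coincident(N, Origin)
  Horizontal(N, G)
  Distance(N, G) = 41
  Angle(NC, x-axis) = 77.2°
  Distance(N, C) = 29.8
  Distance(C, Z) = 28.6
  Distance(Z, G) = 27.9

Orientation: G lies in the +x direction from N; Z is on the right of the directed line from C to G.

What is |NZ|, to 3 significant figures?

13.2

Checks: |CZ| = 28.60 ✓; |ZG| = 27.90 ✓.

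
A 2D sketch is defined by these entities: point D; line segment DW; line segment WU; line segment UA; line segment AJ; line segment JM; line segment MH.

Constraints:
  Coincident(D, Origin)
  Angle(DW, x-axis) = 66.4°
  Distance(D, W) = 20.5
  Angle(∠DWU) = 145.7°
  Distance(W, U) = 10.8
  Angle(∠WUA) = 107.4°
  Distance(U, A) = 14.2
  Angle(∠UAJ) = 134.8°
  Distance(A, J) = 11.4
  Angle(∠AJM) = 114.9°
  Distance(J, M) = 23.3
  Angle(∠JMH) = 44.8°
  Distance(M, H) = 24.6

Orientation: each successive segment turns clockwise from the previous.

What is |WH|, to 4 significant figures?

7.686

D is at the origin; DW runs at 66.4° with length 20.5, so W = (8.207, 18.79). ∠DWU = 145.7° gives WU at 32.10° from the x-axis; with |WU| = 10.8, U = (17.36, 24.52). ∠WUA = 107.4° gives UA at -40.50° from the x-axis; with |UA| = 14.2, A = (28.15, 15.30). ∠UAJ = 134.8° gives AJ at -85.70° from the x-axis; with |AJ| = 11.4, J = (29.01, 3.934). ∠AJM = 114.9° gives JM at -150.8° from the x-axis; with |JM| = 23.3, M = (8.670, -7.433). ∠JMH = 44.8° gives MH at 74.00° from the x-axis; with |MH| = 24.6, H = (15.45, 16.21). Then |WH| = |H − W| = 7.686.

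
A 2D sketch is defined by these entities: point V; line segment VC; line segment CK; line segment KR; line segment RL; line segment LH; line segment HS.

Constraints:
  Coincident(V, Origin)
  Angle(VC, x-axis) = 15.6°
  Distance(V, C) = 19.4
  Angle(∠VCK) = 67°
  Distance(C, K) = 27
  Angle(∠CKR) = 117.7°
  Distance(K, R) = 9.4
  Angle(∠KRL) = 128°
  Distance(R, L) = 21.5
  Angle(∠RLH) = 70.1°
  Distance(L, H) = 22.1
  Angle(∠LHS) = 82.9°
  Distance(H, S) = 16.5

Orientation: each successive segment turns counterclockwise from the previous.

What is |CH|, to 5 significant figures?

14.181

V is at the origin; VC runs at 15.6° with length 19.4, so C = (18.685, 5.2170). ∠VCK = 67.0° gives CK at 128.60° from the x-axis; with |CK| = 27.0, K = (1.8406, 26.318). ∠CKR = 117.7° gives KR at -169.10° from the x-axis; with |KR| = 9.4, R = (-7.3898, 24.541). ∠KRL = 128.0° gives RL at -117.10° from the x-axis; with |RL| = 21.5, L = (-17.184, 5.4010). ∠RLH = 70.1° gives LH at -7.2000° from the x-axis; with |LH| = 22.1, H = (4.7417, 2.6312). Then |CH| = |H − C| = 14.181.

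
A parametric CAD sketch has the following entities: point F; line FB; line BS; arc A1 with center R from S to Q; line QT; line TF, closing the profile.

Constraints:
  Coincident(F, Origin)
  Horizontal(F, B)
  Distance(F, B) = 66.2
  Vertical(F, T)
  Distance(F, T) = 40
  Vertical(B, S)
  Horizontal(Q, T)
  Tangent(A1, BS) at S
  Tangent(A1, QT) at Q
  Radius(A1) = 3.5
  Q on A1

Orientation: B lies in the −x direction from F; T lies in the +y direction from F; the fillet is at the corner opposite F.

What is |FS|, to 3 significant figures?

75.6

The virtual corner opposite F is at (-66.2, 40.0). Tangency of A1 to BS means the radius RS is perpendicular to BS and A1 meets QT tangentially, so RQ is at right angles to QT, with radius 3.5, so the center R sits 3.5 in from both sides at R = (-62.7, 36.5). That places the tangent points at S = (-66.2, 36.5) on BS and Q = (-62.7, 40.0) on QT. Then |FS| = |S − F| = 75.6.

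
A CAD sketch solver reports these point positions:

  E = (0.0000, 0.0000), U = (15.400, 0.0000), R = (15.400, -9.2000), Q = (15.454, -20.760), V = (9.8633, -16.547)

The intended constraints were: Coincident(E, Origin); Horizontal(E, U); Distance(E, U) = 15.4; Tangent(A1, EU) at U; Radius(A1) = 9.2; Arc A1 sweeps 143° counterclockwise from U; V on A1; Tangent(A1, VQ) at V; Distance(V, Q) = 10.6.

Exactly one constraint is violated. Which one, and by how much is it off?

Distance(V, Q) = 10.6 — off by 3.60.

E = (0.00, 0.00) ✓; E.y = 0.00, U.y = 0.00 ✓; |EU| = 15.40 ✓; ∠(RU, UE) = 90.00° ✓; |RU| = 9.200 ✓; bearing(R→V) − bearing(R→U) = 143.0° ✓; |RV| = 9.200 ✓; ∠(RV, VQ) = 90.00° ✓; |VQ| = 7.000 ✗.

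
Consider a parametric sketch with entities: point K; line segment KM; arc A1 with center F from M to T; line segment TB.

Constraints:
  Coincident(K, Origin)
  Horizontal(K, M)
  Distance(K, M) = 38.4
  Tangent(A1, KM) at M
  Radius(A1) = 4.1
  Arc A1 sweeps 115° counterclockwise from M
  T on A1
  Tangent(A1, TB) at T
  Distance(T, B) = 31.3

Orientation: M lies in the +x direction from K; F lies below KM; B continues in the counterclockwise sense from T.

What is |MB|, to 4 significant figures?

35.50

K is at the origin; KM is horizontal with |KM| = 38.4 and M on the +x side, so M = (38.40, 0.000). A1 meets KM tangentially, so FM is at right angles to KM, so F = M + (0, -4.1) = (38.40, -4.100). On A1, M sits at bearing 90° from F; a 115° counterclockwise sweep puts T at bearing 205°, so T = F + 4.1·(cos 205°, sin 205°) = (34.68, -5.833). Tangency of A1 to TB means the radius FT is perpendicular to TB, so TB runs along (−sin 205°, cos 205°); with |TB| = 31.3, B = (47.91, -34.20). Then |MB| = |B − M| = 35.50.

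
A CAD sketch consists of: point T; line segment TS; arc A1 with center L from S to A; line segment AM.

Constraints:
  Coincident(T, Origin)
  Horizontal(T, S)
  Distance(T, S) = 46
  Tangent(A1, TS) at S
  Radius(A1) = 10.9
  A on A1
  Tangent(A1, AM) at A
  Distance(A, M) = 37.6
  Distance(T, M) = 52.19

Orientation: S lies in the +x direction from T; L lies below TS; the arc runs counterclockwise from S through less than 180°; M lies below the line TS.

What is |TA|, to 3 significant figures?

36.4

T is at the origin; T and S share the same y with |TS| = 46.0 and S on the +x side, so S = (46.0, 0.00). Tangency of A1 to TS means the radius LS is perpendicular to TS, so L = S + (0, -10.9) = (46.0, -10.9). Since LA ⟂ AM (tangency), |LM| = √(10.9² + 37.6²) = 39.1 regardless of where A sits on A1. So M lies on both circle(T, 52.19) and circle(L, 39.1); the below-TS intersection is M = (26.6, -44.9). A is the foot of the tangent from M: A = (35.4, -8.35).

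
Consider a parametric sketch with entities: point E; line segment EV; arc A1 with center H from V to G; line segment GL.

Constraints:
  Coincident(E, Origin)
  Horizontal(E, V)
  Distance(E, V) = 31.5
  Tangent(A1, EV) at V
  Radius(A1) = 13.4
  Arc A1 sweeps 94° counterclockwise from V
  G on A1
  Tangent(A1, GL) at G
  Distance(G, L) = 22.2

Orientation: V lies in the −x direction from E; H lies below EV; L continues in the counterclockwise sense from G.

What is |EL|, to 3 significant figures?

56.6

On A1, V sits at bearing 90° from H; a 94° counterclockwise sweep puts G at bearing 184°, so G = H + 13.4·(cos 184°, sin 184°) = (-44.9, -14.3). Since A1 is tangent to GL there, HG ⟂ GL, so GL runs along (−sin 184°, cos 184°); with |GL| = 22.2, L = (-43.3, -36.5). Then |EL| = |L − E| = 56.6.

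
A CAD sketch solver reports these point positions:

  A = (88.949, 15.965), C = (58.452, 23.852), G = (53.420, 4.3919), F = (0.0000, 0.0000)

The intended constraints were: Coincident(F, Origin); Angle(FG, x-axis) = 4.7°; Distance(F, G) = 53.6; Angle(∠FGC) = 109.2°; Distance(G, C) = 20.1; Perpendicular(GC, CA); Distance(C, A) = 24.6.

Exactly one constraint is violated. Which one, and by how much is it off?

Distance(C, A) = 24.6 — off by 6.90.

F = (0.00, 0.00) ✓; FG at 4.700° ✓; |FG| = 53.60 ✓; ∠FGC = 109.2° ✓; |GC| = 20.10 ✓; ∠(GC, CA) = 90.00° ✓; |CA| = 31.50 ✗.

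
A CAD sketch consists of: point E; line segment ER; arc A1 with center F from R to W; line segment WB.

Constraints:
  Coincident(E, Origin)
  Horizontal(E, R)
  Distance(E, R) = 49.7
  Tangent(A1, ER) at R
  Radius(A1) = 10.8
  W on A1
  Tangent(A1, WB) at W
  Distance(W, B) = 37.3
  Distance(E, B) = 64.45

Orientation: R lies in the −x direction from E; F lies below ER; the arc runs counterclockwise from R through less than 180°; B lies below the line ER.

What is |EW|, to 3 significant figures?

61.3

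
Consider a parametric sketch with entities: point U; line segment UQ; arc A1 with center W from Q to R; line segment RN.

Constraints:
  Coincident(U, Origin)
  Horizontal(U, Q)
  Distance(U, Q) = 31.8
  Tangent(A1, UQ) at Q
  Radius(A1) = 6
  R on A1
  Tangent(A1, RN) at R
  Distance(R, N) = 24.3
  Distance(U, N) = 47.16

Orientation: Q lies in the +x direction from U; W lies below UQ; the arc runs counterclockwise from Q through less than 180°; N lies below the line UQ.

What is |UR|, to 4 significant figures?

27.57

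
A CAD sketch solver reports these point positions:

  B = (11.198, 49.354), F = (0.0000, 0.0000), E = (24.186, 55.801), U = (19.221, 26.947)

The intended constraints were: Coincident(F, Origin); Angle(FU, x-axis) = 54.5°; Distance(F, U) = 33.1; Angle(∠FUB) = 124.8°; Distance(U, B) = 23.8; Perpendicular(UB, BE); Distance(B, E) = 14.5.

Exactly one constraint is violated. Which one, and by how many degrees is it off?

Perpendicular(UB, BE) — off by 6.70°.

F = (0.00, 0.00) ✓; FU at 54.50° ✓; |FU| = 33.10 ✓; ∠FUB = 124.8° ✓; |UB| = 23.80 ✓; ∠(UB, BE) = 83.30° ✗; |BE| = 14.50 ✓.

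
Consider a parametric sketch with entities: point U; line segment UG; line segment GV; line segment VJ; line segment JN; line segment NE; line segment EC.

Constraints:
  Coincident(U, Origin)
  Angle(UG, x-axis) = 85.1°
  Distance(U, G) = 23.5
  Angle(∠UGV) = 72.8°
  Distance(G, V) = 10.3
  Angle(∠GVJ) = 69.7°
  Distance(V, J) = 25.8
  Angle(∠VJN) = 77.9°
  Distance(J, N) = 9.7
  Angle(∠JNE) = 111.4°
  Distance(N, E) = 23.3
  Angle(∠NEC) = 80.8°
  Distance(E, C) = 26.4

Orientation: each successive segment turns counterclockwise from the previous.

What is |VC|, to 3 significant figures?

13.2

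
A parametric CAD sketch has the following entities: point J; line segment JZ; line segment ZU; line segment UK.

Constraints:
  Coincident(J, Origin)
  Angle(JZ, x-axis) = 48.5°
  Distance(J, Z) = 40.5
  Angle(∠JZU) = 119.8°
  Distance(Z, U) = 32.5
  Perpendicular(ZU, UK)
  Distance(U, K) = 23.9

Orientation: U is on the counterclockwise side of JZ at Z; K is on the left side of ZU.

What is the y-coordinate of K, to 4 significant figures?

53.45

J is at the origin; JZ runs at 48.5° with length 40.5, so Z = 40.5·(cos 48.5°, sin 48.5°) = (26.84, 30.33). ∠JZU = 119.8°, so ZU runs at 48.5° + (180° − 119.8°) = 108.7° from the x-axis; with |ZU| = 32.5, U = Z + 32.5·(cos 108.7°, sin 108.7°) = (16.42, 61.12). The perpendicularity gives UK at right angles to ZU; with |UK| = 23.9 on the left of ZU, K = U + 23.9·(-0.9472, -0.3206) = (-6.222, 53.45). So K.y = 53.45.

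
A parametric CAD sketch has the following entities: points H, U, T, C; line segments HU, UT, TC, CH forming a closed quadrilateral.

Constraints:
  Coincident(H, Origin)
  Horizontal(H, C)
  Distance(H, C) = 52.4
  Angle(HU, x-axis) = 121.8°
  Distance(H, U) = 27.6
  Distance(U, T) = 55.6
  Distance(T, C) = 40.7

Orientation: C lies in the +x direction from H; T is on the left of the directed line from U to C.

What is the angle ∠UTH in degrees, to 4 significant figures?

28.95°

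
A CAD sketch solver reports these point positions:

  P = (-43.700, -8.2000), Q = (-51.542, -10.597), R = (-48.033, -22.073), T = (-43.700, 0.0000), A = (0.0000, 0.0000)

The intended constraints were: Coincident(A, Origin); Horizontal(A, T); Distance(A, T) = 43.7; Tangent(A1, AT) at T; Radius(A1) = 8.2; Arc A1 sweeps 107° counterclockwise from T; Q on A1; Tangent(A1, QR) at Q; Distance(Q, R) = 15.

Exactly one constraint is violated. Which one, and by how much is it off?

Distance(Q, R) = 15 — off by 3.00.

A = (0.00, 0.00) ✓; A.y = 0.00, T.y = 0.00 ✓; |AT| = 43.70 ✓; ∠(PT, TA) = 90.00° ✓; |PT| = 8.200 ✓; bearing(P→Q) − bearing(P→T) = 107.0° ✓; |PQ| = 8.200 ✓; ∠(PQ, QR) = 89.99° ✓; |QR| = 12.00 ✗.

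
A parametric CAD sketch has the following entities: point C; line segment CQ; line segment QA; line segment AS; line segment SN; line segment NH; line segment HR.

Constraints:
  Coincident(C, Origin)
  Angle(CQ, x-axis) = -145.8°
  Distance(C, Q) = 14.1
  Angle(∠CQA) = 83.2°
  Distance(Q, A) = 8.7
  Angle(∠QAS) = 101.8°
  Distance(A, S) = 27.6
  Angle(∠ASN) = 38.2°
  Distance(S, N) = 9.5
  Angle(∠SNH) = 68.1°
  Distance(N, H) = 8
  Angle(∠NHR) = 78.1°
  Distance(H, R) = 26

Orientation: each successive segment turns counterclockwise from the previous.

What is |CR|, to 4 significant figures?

34.33

C is at the origin; CQ runs at -145.8° with length 14.1, so Q = (-11.66, -7.925). ∠CQA = 83.2° gives QA at -49.00° from the x-axis; with |QA| = 8.7, A = (-5.954, -14.49). ∠QAS = 101.8° gives AS at 29.20° from the x-axis; with |AS| = 27.6, S = (18.14, -1.026). ∠ASN = 38.2° gives SN at 171.0° from the x-axis; with |SN| = 9.5, N = (8.755, 0.4597). ∠SNH = 68.1° gives NH at -77.10° from the x-axis; with |NH| = 8.0, H = (10.54, -7.338). ∠NHR = 78.1° gives HR at 24.80° from the x-axis; with |HR| = 26.0, R = (34.14, 3.567). Then |CR| = |R − C| = 34.33.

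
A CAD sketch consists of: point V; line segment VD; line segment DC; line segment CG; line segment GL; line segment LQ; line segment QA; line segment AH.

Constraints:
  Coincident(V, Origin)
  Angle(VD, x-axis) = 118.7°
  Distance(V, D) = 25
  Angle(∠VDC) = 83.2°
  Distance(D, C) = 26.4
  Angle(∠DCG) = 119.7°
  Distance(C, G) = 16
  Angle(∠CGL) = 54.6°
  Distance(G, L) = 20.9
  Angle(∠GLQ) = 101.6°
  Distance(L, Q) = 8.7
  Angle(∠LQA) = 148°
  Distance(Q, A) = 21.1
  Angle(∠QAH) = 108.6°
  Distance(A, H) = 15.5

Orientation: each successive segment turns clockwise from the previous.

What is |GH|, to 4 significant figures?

27.81

∠LQA = 148.0° gives QA at 85.80° from the x-axis; with |QA| = 21.1, A = (2.446, 44.75). ∠QAH = 108.6° gives AH at 14.40° from the x-axis; with |AH| = 15.5, H = (17.46, 48.60). Then |GH| = |H − G| = 27.81.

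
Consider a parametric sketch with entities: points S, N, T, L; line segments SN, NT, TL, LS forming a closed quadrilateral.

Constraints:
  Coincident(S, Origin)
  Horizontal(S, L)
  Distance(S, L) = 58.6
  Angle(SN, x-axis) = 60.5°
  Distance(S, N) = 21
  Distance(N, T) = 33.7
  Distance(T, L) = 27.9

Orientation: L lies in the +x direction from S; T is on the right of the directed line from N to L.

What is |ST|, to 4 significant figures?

32.71

S is at the origin; SL is horizontal with |SL| = 58.6 and L in +x, so L = (58.6, 0). SN runs at 60.5° with |SN| = 21.0, so N = (10.34, 18.28). T is determined by |NT| = 33.7 and |TL| = 27.9 together: it lies at the intersection of circle(N, 33.7) and circle(L, 27.9). With |NL| = 51.60, the foot of the radical line on NL is 29.26 from N and the perpendicular offset is √(33.7² − 29.26²) = 16.71. Taking the right-of-NL solution: T = (31.79, -7.717).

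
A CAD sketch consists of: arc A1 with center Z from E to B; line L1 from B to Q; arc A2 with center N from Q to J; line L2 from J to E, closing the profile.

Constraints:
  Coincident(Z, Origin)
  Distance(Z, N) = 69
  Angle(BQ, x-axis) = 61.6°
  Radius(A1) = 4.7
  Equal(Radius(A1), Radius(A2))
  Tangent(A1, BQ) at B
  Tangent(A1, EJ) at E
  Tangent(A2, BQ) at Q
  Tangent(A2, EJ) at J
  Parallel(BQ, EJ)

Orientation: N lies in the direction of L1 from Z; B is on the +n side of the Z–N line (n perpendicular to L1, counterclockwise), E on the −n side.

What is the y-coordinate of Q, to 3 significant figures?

62.9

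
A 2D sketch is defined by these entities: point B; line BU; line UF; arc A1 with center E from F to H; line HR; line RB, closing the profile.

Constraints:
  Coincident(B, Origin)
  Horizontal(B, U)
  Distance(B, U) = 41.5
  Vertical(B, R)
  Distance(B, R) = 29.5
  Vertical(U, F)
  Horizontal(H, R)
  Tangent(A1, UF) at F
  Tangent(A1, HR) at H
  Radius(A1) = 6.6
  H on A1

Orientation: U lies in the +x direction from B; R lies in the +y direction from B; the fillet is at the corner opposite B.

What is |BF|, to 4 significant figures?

47.40

B is at the origin; B and U share the same y with |BU| = 41.5 and U on the +x side, so U = (41.50, 0.000). BR is vertical with |BR| = 29.5 and R on the +y side, so R = (0.000, 29.50). The virtual corner opposite B is at (41.50, 29.50). A1 meets UF tangentially, so EF is at right angles to UF and tangency of A1 to HR means the radius EH is perpendicular to HR, with radius 6.6, so the center E sits 6.6 in from both sides at E = (34.90, 22.90). That places the tangent points at F = (41.50, 22.90) on UF and H = (34.90, 29.50) on HR. Then |BF| = |F − B| = 47.40.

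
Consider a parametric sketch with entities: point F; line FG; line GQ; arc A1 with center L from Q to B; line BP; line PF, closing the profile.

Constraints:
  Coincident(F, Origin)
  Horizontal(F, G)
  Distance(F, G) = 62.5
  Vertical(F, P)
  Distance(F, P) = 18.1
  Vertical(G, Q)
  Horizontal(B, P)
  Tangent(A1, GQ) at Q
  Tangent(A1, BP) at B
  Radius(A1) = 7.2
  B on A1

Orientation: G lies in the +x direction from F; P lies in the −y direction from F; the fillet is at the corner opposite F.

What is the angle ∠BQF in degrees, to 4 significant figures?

54.89°

The virtual corner opposite F is at (62.50, -18.10). Tangency of A1 to GQ means the radius LQ is perpendicular to GQ and tangency of A1 to BP means the radius LB is perpendicular to BP, with radius 7.2, so the center L sits 7.2 in from both sides at L = (55.30, -10.90). That places the tangent points at Q = (62.50, -10.90) on GQ and B = (55.30, -18.10) on BP. Then cos ∠BQF = QB·QF / (|QB||QF|), giving 54.89°.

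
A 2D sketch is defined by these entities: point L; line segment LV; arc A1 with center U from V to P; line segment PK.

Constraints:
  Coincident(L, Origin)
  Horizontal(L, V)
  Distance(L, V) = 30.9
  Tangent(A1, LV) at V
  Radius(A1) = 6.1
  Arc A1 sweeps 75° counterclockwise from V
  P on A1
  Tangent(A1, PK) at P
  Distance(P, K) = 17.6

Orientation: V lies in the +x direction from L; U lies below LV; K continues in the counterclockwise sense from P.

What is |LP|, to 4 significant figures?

25.41

L is at the origin; L and V share the same y with |LV| = 30.9 and V on the +x side, so V = (30.90, 0.000). Since A1 is tangent to LV there, UV ⟂ LV, so U = V + (0, -6.1) = (30.90, -6.100). On A1, V sits at bearing 90° from U; a 75° counterclockwise sweep puts P at bearing 165°, so P = U + 6.1·(cos 165°, sin 165°) = (25.01, -4.521). Then |LP| = |P − L| = 25.41.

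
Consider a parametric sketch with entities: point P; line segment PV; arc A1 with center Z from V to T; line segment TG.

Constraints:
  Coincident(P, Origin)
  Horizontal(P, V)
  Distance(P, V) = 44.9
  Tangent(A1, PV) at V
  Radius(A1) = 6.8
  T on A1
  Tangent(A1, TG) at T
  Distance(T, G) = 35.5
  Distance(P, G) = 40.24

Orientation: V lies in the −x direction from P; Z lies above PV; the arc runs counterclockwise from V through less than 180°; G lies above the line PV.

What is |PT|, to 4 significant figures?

39.16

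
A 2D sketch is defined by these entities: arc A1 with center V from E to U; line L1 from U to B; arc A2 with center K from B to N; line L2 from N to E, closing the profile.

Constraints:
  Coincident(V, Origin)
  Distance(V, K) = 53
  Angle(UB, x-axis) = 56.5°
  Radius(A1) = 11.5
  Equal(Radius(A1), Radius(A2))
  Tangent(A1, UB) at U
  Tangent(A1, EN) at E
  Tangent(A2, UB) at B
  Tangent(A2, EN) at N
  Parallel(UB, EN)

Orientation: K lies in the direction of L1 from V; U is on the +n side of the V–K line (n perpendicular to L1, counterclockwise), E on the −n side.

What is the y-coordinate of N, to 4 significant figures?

37.85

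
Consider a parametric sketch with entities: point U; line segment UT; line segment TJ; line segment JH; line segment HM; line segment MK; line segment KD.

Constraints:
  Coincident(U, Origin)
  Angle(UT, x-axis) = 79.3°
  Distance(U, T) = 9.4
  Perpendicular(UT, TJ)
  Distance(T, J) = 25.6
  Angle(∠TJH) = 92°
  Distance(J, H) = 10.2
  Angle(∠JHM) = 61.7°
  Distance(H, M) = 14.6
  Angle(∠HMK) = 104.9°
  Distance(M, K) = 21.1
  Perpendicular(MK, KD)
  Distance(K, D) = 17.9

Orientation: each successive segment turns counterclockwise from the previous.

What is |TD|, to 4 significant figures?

37.10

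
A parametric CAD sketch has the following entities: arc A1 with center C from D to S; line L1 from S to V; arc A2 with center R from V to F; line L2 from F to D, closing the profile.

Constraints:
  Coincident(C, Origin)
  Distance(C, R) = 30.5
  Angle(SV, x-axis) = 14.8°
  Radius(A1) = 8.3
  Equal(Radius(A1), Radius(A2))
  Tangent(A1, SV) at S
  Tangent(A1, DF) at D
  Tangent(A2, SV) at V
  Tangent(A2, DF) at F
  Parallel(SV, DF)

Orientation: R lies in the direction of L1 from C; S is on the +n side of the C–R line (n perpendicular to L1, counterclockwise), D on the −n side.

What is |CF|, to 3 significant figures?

31.6

Tangency of A1 to both parallel lines with radius 8.3 puts S and D at C ± 8.3·n: S = (-2.12, 8.02), D = (2.12, -8.02). Equal radii place V and F the same way about R: V = R + 8.3·n = (27.4, 15.8), F = R − 8.3·n = (31.6, -0.234). Then |CF| = |F − C| = 31.6.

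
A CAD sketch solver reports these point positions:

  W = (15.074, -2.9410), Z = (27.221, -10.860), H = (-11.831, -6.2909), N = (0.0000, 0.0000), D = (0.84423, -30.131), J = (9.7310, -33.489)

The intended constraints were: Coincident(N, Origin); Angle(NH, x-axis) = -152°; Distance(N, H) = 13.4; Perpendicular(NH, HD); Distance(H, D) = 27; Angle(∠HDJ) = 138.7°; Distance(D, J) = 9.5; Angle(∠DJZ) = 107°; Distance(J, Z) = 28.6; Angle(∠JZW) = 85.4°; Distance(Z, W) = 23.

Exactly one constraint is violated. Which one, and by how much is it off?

Distance(Z, W) = 23 — off by 8.50.

N = (0.00, 0.00) ✓; NH at -152.0° ✓; |NH| = 13.40 ✓; ∠(NH, HD) = 90.00° ✓; |HD| = 27.00 ✓; ∠HDJ = 138.7° ✓; |DJ| = 9.500 ✓; ∠DJZ = 107.0° ✓; |JZ| = 28.60 ✓; ∠JZW = 85.40° ✓; |ZW| = 14.50 ✗.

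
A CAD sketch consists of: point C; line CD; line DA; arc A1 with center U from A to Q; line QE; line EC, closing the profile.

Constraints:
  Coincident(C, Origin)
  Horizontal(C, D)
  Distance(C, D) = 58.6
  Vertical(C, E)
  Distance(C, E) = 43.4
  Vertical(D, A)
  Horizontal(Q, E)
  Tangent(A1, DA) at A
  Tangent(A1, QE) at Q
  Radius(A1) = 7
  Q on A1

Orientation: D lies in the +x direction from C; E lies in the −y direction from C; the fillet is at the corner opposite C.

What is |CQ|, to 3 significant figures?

67.4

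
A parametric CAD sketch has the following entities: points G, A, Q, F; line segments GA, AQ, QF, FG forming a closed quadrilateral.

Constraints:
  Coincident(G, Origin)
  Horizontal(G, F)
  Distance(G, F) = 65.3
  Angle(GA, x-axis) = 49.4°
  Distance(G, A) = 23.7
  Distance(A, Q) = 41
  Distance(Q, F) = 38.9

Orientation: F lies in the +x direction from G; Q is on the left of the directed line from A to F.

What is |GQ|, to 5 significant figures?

63.547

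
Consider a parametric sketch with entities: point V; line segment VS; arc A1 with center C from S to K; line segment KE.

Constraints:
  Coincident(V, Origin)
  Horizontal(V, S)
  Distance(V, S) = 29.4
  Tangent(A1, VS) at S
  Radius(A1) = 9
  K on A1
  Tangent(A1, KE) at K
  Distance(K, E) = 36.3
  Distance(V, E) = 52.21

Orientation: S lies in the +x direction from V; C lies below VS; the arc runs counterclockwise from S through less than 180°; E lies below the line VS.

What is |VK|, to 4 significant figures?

22.78

Checks: |CK| = 9.000 ✓; ∠(CK, KE) = 90.00° ✓; |KE| = 36.30 ✓; |VE| = 52.21 ✓.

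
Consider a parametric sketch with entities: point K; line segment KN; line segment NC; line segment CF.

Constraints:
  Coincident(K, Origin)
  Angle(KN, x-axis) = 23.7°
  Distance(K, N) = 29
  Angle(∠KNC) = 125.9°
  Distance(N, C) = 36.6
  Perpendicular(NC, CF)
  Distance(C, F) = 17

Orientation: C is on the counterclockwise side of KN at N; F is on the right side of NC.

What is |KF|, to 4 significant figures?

67.18

K is at the origin; KN runs at 23.7° with length 29.0, so N = 29.0·(cos 23.7°, sin 23.7°) = (26.55, 11.66). ∠KNC = 125.9°, so NC runs at 23.7° + (180° − 125.9°) = 77.80° from the x-axis; with |NC| = 36.6, C = N + 36.6·(cos 77.80°, sin 77.80°) = (34.29, 47.43). The perpendicularity gives CF at right angles to NC; with |CF| = 17.0 on the right of NC, F = C + 17.0·(0.9774, -0.2113) = (50.90, 43.84). Then |KF| = |F − K| = 67.18.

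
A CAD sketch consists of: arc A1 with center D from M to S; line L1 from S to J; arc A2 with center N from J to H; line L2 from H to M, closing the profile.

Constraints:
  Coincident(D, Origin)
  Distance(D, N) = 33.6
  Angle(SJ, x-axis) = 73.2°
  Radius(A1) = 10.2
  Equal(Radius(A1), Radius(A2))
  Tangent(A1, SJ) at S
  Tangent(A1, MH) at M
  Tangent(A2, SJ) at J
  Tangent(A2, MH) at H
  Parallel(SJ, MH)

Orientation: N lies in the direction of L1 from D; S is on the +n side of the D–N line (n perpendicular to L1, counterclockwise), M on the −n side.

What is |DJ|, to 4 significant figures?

35.11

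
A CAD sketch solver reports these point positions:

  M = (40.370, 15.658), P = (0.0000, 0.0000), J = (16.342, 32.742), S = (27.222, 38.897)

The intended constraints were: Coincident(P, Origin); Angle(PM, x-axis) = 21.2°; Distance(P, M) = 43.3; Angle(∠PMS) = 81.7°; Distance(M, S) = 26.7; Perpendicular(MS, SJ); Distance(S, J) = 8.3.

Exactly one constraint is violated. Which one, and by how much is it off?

Distance(S, J) = 8.3 — off by 4.20.

P = (0.00, 0.00) ✓; PM at 21.20° ✓; |PM| = 43.30 ✓; ∠PMS = 81.70° ✓; |MS| = 26.70 ✓; ∠(MS, SJ) = 90.00° ✓; |SJ| = 12.50 ✗.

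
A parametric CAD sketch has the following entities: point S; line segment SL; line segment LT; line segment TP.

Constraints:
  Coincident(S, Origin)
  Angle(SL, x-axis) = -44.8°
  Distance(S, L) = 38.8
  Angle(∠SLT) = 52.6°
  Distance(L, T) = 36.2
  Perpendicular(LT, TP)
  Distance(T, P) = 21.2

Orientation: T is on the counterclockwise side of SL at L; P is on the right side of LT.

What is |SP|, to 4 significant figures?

53.54

S is at the origin; SL runs at -44.8° with length 38.8, so L = 38.8·(cos -44.8°, sin -44.8°) = (27.53, -27.34). ∠SLT = 52.6°, so LT runs at -44.8° + (180° − 52.6°) = 82.60° from the x-axis; with |LT| = 36.2, T = L + 36.2·(cos 82.60°, sin 82.60°) = (32.19, 8.559). LT is perpendicular to TP; with |TP| = 21.2 on the right of LT, P = T + 21.2·(0.9917, -0.1288) = (53.22, 5.828). Then |SP| = |P − S| = 53.54.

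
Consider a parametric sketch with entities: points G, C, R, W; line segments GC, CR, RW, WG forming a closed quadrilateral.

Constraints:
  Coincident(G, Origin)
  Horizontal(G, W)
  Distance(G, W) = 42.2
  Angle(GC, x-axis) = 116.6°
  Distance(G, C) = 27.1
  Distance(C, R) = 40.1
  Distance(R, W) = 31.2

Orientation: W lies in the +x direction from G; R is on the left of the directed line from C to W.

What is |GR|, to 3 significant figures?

39.2

Checks: |CR| = 40.10 ✓; |RW| = 31.20 ✓.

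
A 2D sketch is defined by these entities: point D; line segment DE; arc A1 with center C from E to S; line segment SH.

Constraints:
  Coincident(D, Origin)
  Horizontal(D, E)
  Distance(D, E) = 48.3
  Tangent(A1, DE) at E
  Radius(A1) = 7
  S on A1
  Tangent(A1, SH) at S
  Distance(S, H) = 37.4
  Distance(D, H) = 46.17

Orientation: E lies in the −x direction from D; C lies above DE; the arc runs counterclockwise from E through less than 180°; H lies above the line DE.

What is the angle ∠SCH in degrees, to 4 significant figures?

79.40°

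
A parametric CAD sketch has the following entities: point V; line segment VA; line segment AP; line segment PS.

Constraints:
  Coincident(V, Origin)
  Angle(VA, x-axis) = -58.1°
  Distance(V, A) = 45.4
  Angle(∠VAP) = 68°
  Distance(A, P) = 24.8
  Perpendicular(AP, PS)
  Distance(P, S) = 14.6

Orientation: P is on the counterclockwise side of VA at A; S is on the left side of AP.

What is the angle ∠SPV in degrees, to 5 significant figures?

10.488°

∠VAP = 68.0°, so AP runs at -58.1° + (180° − 68.0°) = 53.900° from the x-axis; with |AP| = 24.8, P = A + 24.8·(cos 53.900°, sin 53.900°) = (38.603, -18.505). The perpendicularity gives PS at right angles to AP; with |PS| = 14.6 on the left of AP, S = P + 14.6·(-0.80799, 0.58920) = (26.807, -9.9029). Then cos ∠SPV = PS·PV / (|PS||PV|), giving 10.488°.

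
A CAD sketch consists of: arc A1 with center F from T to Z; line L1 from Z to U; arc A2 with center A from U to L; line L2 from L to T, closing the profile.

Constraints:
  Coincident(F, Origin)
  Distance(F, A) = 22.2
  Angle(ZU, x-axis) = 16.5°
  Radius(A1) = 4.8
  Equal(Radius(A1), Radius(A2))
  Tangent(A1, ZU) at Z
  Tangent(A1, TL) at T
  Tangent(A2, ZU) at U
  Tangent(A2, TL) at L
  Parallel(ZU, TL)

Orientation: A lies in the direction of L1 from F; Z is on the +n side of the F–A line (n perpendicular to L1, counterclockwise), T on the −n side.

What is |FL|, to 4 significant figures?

22.71

The slot axis is L1's direction at 16.5°, so u = (cos 16.5°, sin 16.5°) = (0.9588, 0.2840) and n = (−sin 16.5°, cos 16.5°) = (-0.2840, 0.9588). F is at the origin and A lies 22.2 along u from F, so A = 22.2·u = (21.29, 6.305). Tangency of A1 to both parallel lines with radius 4.8 puts Z and T at F ± 4.8·n: Z = (-1.363, 4.602), T = (1.363, -4.602). Equal radii place U and L the same way about A: U = A + 4.8·n = (19.92, 10.91), L = A − 4.8·n = (22.65, 1.703). Then |FL| = |L − F| = 22.71.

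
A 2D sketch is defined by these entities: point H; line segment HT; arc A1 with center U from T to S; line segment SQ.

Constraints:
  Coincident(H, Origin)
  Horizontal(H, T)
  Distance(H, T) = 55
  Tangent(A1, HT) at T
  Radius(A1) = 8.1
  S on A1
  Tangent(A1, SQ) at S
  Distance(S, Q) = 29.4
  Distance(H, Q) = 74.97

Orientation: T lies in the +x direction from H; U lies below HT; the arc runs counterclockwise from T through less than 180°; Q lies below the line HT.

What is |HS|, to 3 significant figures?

50.0

H is at the origin; HT is horizontal with |HT| = 55.0 and T on the +x side, so T = (55.0, 0.00). Since A1 is tangent to HT there, UT ⟂ HT, so U = T + (0, -8.1) = (55.0, -8.10). Since US ⟂ SQ (tangency), |UQ| = √(8.1² + 29.4²) = 30.5 regardless of where S sits on A1. So Q lies on both circle(H, 74.97) and circle(U, 30.5); the below-HT intersection is Q = (65.3, -36.8). S is the foot of the tangent from Q: S = (48.4, -12.8).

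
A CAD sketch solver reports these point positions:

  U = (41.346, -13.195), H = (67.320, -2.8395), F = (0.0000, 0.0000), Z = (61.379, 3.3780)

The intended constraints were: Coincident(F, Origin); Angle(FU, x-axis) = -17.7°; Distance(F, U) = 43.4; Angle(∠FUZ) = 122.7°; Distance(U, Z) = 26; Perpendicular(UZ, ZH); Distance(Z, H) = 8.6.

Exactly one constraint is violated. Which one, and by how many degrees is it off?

Perpendicular(UZ, ZH) — off by 4.10°.

F = (0.00, 0.00) ✓; FU at -17.70° ✓; |FU| = 43.40 ✓; ∠FUZ = 122.7° ✓; |UZ| = 26.00 ✓; ∠(UZ, ZH) = 85.90° ✗; |ZH| = 8.600 ✓.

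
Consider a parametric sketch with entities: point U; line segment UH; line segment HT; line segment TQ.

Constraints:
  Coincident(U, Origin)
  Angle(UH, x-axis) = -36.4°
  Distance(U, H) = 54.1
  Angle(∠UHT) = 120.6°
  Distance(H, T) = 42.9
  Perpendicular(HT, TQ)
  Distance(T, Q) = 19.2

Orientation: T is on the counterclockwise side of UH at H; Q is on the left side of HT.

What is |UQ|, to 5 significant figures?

75.568

U is at the origin; UH runs at -36.4° with length 54.1, so H = 54.1·(cos -36.4°, sin -36.4°) = (43.545, -32.104). ∠UHT = 120.6°, so HT runs at -36.4° + (180° − 120.6°) = 23.000° from the x-axis; with |HT| = 42.9, T = H + 42.9·(cos 23.000°, sin 23.000°) = (83.034, -15.342). HT is perpendicular to TQ; with |TQ| = 19.2 on the left of HT, Q = T + 19.2·(-0.39073, 0.92050) = (75.532, 2.3321). Then |UQ| = |Q − U| = 75.568.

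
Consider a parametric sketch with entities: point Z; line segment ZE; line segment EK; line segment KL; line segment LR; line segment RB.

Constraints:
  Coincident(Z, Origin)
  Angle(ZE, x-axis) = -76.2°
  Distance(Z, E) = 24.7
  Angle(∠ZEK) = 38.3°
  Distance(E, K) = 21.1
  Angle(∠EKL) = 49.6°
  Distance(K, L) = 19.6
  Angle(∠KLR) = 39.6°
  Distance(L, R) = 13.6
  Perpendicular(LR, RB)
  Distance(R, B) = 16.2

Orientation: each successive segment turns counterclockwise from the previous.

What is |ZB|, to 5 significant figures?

14.777

Z is at the origin; ZE runs at -76.2° with length 24.7, so E = (5.8918, -23.987). ∠ZEK = 38.3° gives EK at 65.500° from the x-axis; with |EK| = 21.1, K = (14.642, -4.7868). ∠EKL = 49.6° gives KL at -164.10° from the x-axis; with |KL| = 19.6, L = (-4.2083, -10.156). ∠KLR = 39.6° gives LR at -23.700° from the x-axis; with |LR| = 13.6, R = (8.2447, -15.623). LR ⟂ RB, so RB runs at 66.300°; with |RB| = 16.2, B = (14.756, -0.78919). Then |ZB| = |B − Z| = 14.777.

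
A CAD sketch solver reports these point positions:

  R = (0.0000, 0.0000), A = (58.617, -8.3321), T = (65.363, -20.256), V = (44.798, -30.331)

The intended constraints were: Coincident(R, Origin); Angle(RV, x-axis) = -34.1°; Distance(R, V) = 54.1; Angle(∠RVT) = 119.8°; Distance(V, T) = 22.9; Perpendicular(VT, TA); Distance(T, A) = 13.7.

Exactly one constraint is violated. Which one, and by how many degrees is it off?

Perpendicular(VT, TA) — off by 3.40°.

R = (0.00, 0.00) ✓; RV at -34.10° ✓; |RV| = 54.10 ✓; ∠RVT = 119.8° ✓; |VT| = 22.90 ✓; ∠(VT, TA) = 93.40° ✗; |TA| = 13.70 ✓.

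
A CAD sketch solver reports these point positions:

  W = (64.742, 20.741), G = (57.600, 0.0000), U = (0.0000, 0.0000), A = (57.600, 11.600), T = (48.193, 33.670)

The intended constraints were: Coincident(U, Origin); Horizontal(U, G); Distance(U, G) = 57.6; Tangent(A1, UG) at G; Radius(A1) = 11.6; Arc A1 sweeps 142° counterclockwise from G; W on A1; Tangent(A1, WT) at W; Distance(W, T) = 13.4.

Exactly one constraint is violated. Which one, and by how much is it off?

Distance(W, T) = 13.4 — off by 7.60.

U = (0.00, 0.00) ✓; U.y = 0.00, G.y = 0.00 ✓; |UG| = 57.60 ✓; ∠(AG, GU) = 90.00° ✓; |AG| = 11.60 ✓; bearing(A→W) − bearing(A→G) = 142.0° ✓; |AW| = 11.60 ✓; ∠(AW, WT) = 90.00° ✓; |WT| = 21.00 ✗.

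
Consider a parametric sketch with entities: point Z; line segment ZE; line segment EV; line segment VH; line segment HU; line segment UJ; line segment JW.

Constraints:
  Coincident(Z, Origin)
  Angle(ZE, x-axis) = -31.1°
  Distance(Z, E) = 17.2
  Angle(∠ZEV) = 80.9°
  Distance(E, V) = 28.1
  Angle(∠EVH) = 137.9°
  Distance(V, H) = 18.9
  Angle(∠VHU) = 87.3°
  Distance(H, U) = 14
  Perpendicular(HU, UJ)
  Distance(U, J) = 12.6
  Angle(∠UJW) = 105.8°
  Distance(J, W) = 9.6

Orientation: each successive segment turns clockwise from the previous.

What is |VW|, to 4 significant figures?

5.332

Z is at the origin; ZE runs at -31.1° with length 17.2, so E = (14.73, -8.884). ∠ZEV = 80.9° gives EV at -130.2° from the x-axis; with |EV| = 28.1, V = (-3.410, -30.35). ∠EVH = 137.9° gives VH at -172.3° from the x-axis; with |VH| = 18.9, H = (-22.14, -32.88). ∠VHU = 87.3° gives HU at 95.00° from the x-axis; with |HU| = 14.0, U = (-23.36, -18.93). HU is perpendicular to UJ, so UJ runs at 5.000°; with |UJ| = 12.6, J = (-10.81, -17.83). ∠UJW = 105.8° gives JW at -69.20° from the x-axis; with |JW| = 9.6, W = (-7.398, -26.81). Then |VW| = |W − V| = 5.332.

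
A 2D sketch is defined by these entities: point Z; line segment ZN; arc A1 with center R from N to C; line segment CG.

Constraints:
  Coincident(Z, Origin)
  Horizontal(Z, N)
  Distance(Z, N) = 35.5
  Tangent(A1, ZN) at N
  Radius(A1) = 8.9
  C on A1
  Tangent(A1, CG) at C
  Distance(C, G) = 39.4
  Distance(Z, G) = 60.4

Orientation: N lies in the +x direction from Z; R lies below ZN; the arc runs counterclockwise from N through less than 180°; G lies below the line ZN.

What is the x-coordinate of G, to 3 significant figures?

34.9

Z is at the origin; ZN is horizontal with |ZN| = 35.5 and N on the +x side, so N = (35.5, 0.00). A1 meets ZN tangentially, so RN is at right angles to ZN, so R = N + (0, -8.9) = (35.5, -8.90). Since RC ⟂ CG (tangency), |RG| = √(8.9² + 39.4²) = 40.4 regardless of where C sits on A1. So G lies on both circle(Z, 60.4) and circle(R, 40.4); the below-ZN intersection is G = (34.9, -49.3). C is the foot of the tangent from G: C = (26.8, -10.7).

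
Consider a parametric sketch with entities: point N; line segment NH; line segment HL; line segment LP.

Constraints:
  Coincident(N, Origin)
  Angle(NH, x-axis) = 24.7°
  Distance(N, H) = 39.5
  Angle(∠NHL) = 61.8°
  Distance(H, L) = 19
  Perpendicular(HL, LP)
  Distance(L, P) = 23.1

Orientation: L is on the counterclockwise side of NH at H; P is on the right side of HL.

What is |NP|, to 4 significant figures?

57.91

∠NHL = 61.8°, so HL runs at 24.7° + (180° − 61.8°) = 142.9° from the x-axis; with |HL| = 19.0, L = H + 19.0·(cos 142.9°, sin 142.9°) = (20.73, 27.97). HL is perpendicular to LP; with |LP| = 23.1 on the right of HL, P = L + 23.1·(0.6032, 0.7976) = (34.67, 46.39). Then |NP| = |P − N| = 57.91.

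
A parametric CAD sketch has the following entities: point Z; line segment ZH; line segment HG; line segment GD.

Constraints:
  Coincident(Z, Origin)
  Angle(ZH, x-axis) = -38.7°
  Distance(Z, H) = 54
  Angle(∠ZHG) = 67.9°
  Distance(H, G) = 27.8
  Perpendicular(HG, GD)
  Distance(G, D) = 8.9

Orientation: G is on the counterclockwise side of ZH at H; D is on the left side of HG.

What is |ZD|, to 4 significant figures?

41.81

Z is at the origin; ZH runs at -38.7° with length 54.0, so H = 54.0·(cos -38.7°, sin -38.7°) = (42.14, -33.76). ∠ZHG = 67.9°, so HG runs at -38.7° + (180° − 67.9°) = 73.40° from the x-axis; with |HG| = 27.8, G = H + 27.8·(cos 73.40°, sin 73.40°) = (50.09, -7.122). HG ⟂ GD; with |GD| = 8.9 on the left of HG, D = G + 8.9·(-0.9583, 0.2857) = (41.56, -4.579). Then |ZD| = |D − Z| = 41.81.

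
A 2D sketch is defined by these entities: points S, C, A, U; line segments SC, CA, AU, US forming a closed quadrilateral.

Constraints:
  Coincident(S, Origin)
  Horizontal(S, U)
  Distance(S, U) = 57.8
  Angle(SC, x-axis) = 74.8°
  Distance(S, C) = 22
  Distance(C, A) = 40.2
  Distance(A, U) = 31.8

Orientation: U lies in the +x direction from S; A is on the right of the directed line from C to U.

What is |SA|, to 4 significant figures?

30.80

S is at the origin; S and U share the same y with |SU| = 57.8 and U in +x, so U = (57.8, 0). SC runs at 74.8° with |SC| = 22.0, so C = (5.768, 21.23). A is determined by |CA| = 40.2 and |AU| = 31.8 together: it lies at the intersection of circle(C, 40.2) and circle(U, 31.8). With |CU| = 56.20, the foot of the radical line on CU is 33.48 from C and the perpendicular offset is √(40.2² − 33.48²) = 22.25. Taking the right-of-CU solution: A = (28.36, -12.02).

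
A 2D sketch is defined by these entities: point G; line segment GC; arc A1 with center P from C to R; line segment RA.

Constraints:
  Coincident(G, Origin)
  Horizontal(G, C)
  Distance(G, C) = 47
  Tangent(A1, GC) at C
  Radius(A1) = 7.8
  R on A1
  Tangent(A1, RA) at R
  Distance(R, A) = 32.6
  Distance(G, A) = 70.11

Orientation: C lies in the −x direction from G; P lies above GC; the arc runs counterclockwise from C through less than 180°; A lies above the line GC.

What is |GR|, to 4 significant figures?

42.16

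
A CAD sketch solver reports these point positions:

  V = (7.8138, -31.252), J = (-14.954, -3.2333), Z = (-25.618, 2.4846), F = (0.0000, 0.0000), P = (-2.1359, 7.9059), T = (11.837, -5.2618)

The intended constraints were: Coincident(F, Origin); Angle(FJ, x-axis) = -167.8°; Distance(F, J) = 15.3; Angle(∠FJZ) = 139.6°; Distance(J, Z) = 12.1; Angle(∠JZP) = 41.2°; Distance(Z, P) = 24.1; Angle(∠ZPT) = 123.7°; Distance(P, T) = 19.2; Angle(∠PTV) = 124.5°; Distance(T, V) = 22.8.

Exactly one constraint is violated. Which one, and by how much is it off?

Distance(T, V) = 22.8 — off by 3.50.

F = (0.00, 0.00) ✓; FJ at -167.8° ✓; |FJ| = 15.30 ✓; ∠FJZ = 139.6° ✓; |JZ| = 12.10 ✓; ∠JZP = 41.20° ✓; |ZP| = 24.10 ✓; ∠ZPT = 123.7° ✓; |PT| = 19.20 ✓; ∠PTV = 124.5° ✓; |TV| = 26.30 ✗.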